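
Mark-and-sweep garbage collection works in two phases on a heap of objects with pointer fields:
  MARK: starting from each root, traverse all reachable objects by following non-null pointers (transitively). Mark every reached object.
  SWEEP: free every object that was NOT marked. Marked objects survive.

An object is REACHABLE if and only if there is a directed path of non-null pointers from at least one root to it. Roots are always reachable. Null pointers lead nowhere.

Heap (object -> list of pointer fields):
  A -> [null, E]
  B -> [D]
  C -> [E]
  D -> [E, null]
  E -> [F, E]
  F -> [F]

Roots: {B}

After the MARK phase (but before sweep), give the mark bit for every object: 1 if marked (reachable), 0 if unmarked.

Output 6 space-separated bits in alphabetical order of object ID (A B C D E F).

Answer: 0 1 0 1 1 1

Derivation:
Roots: B
Mark B: refs=D, marked=B
Mark D: refs=E null, marked=B D
Mark E: refs=F E, marked=B D E
Mark F: refs=F, marked=B D E F
Unmarked (collected): A C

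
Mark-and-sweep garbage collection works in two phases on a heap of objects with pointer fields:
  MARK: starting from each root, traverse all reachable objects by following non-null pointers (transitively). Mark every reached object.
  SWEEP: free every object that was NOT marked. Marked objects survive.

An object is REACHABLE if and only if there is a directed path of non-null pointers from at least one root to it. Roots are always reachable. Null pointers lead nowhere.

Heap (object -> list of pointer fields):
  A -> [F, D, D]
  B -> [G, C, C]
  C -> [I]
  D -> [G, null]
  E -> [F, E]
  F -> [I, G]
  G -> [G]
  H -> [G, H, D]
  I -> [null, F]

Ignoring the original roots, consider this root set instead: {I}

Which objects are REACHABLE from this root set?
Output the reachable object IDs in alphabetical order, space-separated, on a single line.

Answer: F G I

Derivation:
Roots: I
Mark I: refs=null F, marked=I
Mark F: refs=I G, marked=F I
Mark G: refs=G, marked=F G I
Unmarked (collected): A B C D E H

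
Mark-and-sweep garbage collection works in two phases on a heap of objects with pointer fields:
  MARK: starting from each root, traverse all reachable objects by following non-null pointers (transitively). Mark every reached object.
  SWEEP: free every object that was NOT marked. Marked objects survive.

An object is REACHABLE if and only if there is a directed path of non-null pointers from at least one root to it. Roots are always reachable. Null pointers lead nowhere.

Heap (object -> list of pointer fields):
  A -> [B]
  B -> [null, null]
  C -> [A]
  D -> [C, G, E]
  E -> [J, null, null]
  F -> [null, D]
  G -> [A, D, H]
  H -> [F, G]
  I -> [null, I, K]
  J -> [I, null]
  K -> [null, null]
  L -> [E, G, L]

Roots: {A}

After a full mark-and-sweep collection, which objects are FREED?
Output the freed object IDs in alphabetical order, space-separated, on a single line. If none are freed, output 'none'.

Answer: C D E F G H I J K L

Derivation:
Roots: A
Mark A: refs=B, marked=A
Mark B: refs=null null, marked=A B
Unmarked (collected): C D E F G H I J K L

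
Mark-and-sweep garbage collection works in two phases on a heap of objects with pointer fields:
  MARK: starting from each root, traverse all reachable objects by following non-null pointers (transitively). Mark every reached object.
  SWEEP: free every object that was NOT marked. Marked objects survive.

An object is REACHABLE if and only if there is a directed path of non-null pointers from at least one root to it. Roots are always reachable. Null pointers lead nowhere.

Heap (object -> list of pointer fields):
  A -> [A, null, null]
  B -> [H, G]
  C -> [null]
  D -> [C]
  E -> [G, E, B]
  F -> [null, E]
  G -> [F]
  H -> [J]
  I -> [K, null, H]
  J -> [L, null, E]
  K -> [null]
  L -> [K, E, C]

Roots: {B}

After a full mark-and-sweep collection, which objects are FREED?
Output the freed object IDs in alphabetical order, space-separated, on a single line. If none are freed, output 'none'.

Answer: A D I

Derivation:
Roots: B
Mark B: refs=H G, marked=B
Mark H: refs=J, marked=B H
Mark G: refs=F, marked=B G H
Mark J: refs=L null E, marked=B G H J
Mark F: refs=null E, marked=B F G H J
Mark L: refs=K E C, marked=B F G H J L
Mark E: refs=G E B, marked=B E F G H J L
Mark K: refs=null, marked=B E F G H J K L
Mark C: refs=null, marked=B C E F G H J K L
Unmarked (collected): A D I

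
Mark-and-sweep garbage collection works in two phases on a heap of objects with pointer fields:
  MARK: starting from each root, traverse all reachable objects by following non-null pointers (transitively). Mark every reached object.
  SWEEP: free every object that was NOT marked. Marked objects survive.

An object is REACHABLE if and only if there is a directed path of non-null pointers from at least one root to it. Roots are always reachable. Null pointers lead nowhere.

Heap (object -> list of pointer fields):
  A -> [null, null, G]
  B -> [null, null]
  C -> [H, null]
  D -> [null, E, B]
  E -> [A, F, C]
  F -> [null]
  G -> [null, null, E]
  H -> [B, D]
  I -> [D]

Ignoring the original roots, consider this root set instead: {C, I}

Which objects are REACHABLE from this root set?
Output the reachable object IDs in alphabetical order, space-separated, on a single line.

Roots: C I
Mark C: refs=H null, marked=C
Mark I: refs=D, marked=C I
Mark H: refs=B D, marked=C H I
Mark D: refs=null E B, marked=C D H I
Mark B: refs=null null, marked=B C D H I
Mark E: refs=A F C, marked=B C D E H I
Mark A: refs=null null G, marked=A B C D E H I
Mark F: refs=null, marked=A B C D E F H I
Mark G: refs=null null E, marked=A B C D E F G H I
Unmarked (collected): (none)

Answer: A B C D E F G H I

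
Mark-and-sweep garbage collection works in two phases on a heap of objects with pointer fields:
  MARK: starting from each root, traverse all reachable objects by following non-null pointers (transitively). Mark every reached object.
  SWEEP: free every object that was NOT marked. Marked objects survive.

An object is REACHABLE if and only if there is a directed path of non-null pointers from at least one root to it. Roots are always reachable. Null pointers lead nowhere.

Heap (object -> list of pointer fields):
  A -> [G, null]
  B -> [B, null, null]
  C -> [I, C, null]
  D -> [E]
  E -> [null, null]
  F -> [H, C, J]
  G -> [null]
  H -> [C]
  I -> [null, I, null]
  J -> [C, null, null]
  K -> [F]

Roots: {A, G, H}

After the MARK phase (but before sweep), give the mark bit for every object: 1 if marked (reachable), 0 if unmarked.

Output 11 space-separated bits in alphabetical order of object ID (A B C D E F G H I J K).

Answer: 1 0 1 0 0 0 1 1 1 0 0

Derivation:
Roots: A G H
Mark A: refs=G null, marked=A
Mark G: refs=null, marked=A G
Mark H: refs=C, marked=A G H
Mark C: refs=I C null, marked=A C G H
Mark I: refs=null I null, marked=A C G H I
Unmarked (collected): B D E F J K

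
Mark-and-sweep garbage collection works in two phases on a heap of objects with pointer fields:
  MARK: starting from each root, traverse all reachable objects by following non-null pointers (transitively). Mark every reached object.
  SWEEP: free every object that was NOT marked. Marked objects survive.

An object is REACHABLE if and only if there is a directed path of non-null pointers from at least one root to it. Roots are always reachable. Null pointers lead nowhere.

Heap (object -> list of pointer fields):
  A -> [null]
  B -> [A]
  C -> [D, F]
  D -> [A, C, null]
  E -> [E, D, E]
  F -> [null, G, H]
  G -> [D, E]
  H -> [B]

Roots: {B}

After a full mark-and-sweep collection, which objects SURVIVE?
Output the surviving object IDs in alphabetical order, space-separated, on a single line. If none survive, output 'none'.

Roots: B
Mark B: refs=A, marked=B
Mark A: refs=null, marked=A B
Unmarked (collected): C D E F G H

Answer: A B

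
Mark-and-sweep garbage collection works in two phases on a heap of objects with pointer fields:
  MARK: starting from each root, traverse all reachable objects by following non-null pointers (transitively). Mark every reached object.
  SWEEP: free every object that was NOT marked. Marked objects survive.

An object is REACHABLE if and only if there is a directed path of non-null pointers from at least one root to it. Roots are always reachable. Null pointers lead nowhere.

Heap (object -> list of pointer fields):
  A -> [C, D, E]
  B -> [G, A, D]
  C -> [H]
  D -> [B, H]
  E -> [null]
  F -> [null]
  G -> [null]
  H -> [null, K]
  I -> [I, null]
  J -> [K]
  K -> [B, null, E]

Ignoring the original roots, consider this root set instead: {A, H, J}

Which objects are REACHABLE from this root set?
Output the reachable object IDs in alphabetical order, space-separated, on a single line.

Roots: A H J
Mark A: refs=C D E, marked=A
Mark H: refs=null K, marked=A H
Mark J: refs=K, marked=A H J
Mark C: refs=H, marked=A C H J
Mark D: refs=B H, marked=A C D H J
Mark E: refs=null, marked=A C D E H J
Mark K: refs=B null E, marked=A C D E H J K
Mark B: refs=G A D, marked=A B C D E H J K
Mark G: refs=null, marked=A B C D E G H J K
Unmarked (collected): F I

Answer: A B C D E G H J K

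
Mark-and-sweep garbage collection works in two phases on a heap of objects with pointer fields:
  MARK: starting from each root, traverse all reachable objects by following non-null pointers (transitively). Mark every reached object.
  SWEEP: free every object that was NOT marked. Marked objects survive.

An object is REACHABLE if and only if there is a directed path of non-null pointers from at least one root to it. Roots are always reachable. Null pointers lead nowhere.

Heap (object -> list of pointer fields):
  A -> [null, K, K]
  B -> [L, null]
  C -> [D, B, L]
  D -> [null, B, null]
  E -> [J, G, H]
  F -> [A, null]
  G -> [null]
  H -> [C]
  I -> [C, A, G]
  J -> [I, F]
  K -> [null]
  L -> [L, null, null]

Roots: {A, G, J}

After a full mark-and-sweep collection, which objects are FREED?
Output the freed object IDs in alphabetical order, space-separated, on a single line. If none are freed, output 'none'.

Answer: E H

Derivation:
Roots: A G J
Mark A: refs=null K K, marked=A
Mark G: refs=null, marked=A G
Mark J: refs=I F, marked=A G J
Mark K: refs=null, marked=A G J K
Mark I: refs=C A G, marked=A G I J K
Mark F: refs=A null, marked=A F G I J K
Mark C: refs=D B L, marked=A C F G I J K
Mark D: refs=null B null, marked=A C D F G I J K
Mark B: refs=L null, marked=A B C D F G I J K
Mark L: refs=L null null, marked=A B C D F G I J K L
Unmarked (collected): E H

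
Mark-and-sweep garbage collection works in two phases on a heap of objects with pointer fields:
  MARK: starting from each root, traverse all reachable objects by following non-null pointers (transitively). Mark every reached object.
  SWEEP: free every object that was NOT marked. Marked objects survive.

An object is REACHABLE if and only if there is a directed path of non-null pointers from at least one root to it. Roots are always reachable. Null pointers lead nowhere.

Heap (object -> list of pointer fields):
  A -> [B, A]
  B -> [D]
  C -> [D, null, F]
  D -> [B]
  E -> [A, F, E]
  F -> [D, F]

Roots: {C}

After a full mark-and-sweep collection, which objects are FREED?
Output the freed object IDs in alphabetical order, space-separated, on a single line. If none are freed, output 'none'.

Roots: C
Mark C: refs=D null F, marked=C
Mark D: refs=B, marked=C D
Mark F: refs=D F, marked=C D F
Mark B: refs=D, marked=B C D F
Unmarked (collected): A E

Answer: A E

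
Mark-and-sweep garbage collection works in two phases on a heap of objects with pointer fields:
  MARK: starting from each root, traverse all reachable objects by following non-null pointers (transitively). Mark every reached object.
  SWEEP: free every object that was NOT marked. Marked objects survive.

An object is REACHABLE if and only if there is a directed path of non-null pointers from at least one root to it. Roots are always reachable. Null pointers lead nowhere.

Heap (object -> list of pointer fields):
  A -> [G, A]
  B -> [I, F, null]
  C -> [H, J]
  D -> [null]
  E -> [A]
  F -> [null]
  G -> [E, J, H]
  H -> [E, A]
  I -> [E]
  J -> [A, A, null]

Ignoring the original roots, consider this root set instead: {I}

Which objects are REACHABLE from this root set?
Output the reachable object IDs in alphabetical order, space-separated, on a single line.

Roots: I
Mark I: refs=E, marked=I
Mark E: refs=A, marked=E I
Mark A: refs=G A, marked=A E I
Mark G: refs=E J H, marked=A E G I
Mark J: refs=A A null, marked=A E G I J
Mark H: refs=E A, marked=A E G H I J
Unmarked (collected): B C D F

Answer: A E G H I J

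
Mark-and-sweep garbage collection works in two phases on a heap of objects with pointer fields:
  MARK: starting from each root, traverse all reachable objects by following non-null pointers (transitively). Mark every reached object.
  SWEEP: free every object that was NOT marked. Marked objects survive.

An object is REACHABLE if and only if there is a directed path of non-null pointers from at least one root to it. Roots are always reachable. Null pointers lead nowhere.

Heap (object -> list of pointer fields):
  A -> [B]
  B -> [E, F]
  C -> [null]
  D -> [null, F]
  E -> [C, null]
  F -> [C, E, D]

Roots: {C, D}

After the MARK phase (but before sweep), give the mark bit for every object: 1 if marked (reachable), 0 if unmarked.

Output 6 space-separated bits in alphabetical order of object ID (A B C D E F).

Roots: C D
Mark C: refs=null, marked=C
Mark D: refs=null F, marked=C D
Mark F: refs=C E D, marked=C D F
Mark E: refs=C null, marked=C D E F
Unmarked (collected): A B

Answer: 0 0 1 1 1 1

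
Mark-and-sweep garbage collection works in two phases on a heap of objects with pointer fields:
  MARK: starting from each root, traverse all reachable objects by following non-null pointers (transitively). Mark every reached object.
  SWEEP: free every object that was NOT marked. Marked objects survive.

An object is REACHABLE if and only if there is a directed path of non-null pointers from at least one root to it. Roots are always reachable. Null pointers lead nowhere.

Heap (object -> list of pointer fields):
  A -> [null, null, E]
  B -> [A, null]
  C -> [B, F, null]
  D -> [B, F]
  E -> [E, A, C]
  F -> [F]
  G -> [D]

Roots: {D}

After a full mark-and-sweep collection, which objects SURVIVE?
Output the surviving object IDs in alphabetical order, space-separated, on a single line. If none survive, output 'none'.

Answer: A B C D E F

Derivation:
Roots: D
Mark D: refs=B F, marked=D
Mark B: refs=A null, marked=B D
Mark F: refs=F, marked=B D F
Mark A: refs=null null E, marked=A B D F
Mark E: refs=E A C, marked=A B D E F
Mark C: refs=B F null, marked=A B C D E F
Unmarked (collected): G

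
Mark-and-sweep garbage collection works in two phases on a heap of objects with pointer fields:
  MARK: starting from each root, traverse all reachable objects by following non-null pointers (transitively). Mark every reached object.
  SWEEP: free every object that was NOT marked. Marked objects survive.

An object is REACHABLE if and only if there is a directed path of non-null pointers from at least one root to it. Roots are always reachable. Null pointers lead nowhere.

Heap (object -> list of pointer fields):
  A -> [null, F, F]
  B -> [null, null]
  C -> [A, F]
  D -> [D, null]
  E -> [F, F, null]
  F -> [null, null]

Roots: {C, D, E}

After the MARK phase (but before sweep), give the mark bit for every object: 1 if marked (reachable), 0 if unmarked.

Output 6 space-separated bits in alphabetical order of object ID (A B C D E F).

Roots: C D E
Mark C: refs=A F, marked=C
Mark D: refs=D null, marked=C D
Mark E: refs=F F null, marked=C D E
Mark A: refs=null F F, marked=A C D E
Mark F: refs=null null, marked=A C D E F
Unmarked (collected): B

Answer: 1 0 1 1 1 1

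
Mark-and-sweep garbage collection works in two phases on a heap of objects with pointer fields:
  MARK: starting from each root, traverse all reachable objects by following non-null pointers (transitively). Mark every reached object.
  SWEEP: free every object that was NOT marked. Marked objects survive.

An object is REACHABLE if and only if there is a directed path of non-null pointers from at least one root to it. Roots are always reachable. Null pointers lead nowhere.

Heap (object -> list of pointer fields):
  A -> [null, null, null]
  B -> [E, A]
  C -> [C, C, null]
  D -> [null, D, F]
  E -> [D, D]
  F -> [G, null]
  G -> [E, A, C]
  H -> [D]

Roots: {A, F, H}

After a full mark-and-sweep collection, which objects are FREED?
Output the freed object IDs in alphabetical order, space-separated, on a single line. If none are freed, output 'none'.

Roots: A F H
Mark A: refs=null null null, marked=A
Mark F: refs=G null, marked=A F
Mark H: refs=D, marked=A F H
Mark G: refs=E A C, marked=A F G H
Mark D: refs=null D F, marked=A D F G H
Mark E: refs=D D, marked=A D E F G H
Mark C: refs=C C null, marked=A C D E F G H
Unmarked (collected): B

Answer: B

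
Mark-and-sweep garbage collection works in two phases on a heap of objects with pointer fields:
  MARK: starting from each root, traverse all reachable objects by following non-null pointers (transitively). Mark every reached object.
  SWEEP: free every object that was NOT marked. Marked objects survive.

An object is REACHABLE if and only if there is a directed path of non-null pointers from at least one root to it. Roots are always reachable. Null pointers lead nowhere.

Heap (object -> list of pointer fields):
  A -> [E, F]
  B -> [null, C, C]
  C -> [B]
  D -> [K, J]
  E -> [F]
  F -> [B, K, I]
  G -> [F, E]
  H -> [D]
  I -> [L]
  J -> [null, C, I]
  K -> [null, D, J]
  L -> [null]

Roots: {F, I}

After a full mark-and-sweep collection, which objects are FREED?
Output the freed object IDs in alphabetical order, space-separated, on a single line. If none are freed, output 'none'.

Roots: F I
Mark F: refs=B K I, marked=F
Mark I: refs=L, marked=F I
Mark B: refs=null C C, marked=B F I
Mark K: refs=null D J, marked=B F I K
Mark L: refs=null, marked=B F I K L
Mark C: refs=B, marked=B C F I K L
Mark D: refs=K J, marked=B C D F I K L
Mark J: refs=null C I, marked=B C D F I J K L
Unmarked (collected): A E G H

Answer: A E G H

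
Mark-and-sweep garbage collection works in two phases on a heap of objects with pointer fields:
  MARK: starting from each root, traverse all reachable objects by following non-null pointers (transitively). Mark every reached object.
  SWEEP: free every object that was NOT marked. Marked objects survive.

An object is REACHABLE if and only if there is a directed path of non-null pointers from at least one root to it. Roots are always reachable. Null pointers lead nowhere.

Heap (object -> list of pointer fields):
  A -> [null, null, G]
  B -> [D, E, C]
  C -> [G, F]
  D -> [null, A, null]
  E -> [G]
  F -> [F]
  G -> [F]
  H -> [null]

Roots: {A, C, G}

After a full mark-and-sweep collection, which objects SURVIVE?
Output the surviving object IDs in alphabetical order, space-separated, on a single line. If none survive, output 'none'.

Answer: A C F G

Derivation:
Roots: A C G
Mark A: refs=null null G, marked=A
Mark C: refs=G F, marked=A C
Mark G: refs=F, marked=A C G
Mark F: refs=F, marked=A C F G
Unmarked (collected): B D E H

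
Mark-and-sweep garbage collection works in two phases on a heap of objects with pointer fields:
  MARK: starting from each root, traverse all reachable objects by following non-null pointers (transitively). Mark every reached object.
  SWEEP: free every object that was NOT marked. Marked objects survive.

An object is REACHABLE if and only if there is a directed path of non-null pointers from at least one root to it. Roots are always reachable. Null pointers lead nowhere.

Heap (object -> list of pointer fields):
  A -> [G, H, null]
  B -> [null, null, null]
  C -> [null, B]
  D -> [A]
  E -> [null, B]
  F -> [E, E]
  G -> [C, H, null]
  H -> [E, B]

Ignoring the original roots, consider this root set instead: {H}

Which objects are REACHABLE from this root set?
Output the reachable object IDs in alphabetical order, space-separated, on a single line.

Answer: B E H

Derivation:
Roots: H
Mark H: refs=E B, marked=H
Mark E: refs=null B, marked=E H
Mark B: refs=null null null, marked=B E H
Unmarked (collected): A C D F G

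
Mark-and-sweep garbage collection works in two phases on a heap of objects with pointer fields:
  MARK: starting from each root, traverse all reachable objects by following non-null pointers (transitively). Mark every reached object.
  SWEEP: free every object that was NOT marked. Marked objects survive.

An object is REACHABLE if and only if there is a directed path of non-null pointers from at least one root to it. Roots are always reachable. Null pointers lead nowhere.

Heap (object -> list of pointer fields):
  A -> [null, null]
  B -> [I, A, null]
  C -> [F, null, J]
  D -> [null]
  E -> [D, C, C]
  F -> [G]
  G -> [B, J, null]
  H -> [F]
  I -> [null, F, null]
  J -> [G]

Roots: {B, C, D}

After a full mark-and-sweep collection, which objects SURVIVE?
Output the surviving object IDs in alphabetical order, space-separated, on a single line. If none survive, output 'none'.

Answer: A B C D F G I J

Derivation:
Roots: B C D
Mark B: refs=I A null, marked=B
Mark C: refs=F null J, marked=B C
Mark D: refs=null, marked=B C D
Mark I: refs=null F null, marked=B C D I
Mark A: refs=null null, marked=A B C D I
Mark F: refs=G, marked=A B C D F I
Mark J: refs=G, marked=A B C D F I J
Mark G: refs=B J null, marked=A B C D F G I J
Unmarked (collected): E H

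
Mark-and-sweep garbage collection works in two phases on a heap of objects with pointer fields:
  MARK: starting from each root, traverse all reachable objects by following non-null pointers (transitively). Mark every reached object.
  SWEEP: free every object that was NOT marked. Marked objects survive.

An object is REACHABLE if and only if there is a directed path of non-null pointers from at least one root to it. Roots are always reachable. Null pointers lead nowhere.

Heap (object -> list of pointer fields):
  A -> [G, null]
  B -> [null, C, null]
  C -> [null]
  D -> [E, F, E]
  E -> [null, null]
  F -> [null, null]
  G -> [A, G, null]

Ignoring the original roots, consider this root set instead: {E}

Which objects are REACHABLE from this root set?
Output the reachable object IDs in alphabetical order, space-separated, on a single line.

Answer: E

Derivation:
Roots: E
Mark E: refs=null null, marked=E
Unmarked (collected): A B C D F G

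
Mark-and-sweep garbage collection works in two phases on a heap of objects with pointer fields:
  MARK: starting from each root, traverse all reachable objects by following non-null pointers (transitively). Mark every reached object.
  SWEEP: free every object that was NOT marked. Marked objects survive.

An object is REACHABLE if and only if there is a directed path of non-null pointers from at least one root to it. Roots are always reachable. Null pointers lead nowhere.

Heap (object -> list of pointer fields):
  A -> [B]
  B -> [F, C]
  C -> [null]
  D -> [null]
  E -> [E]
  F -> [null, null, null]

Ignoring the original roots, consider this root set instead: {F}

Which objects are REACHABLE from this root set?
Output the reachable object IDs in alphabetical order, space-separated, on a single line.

Roots: F
Mark F: refs=null null null, marked=F
Unmarked (collected): A B C D E

Answer: F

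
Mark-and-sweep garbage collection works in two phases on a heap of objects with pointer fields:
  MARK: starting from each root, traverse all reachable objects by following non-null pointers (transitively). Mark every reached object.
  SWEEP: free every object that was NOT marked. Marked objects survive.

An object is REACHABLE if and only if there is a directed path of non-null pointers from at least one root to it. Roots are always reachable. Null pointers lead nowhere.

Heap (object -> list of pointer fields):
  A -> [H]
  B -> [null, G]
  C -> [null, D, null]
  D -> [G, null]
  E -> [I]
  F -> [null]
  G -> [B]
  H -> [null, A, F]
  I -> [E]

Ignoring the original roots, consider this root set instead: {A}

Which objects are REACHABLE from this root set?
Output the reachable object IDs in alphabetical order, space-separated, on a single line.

Roots: A
Mark A: refs=H, marked=A
Mark H: refs=null A F, marked=A H
Mark F: refs=null, marked=A F H
Unmarked (collected): B C D E G I

Answer: A F H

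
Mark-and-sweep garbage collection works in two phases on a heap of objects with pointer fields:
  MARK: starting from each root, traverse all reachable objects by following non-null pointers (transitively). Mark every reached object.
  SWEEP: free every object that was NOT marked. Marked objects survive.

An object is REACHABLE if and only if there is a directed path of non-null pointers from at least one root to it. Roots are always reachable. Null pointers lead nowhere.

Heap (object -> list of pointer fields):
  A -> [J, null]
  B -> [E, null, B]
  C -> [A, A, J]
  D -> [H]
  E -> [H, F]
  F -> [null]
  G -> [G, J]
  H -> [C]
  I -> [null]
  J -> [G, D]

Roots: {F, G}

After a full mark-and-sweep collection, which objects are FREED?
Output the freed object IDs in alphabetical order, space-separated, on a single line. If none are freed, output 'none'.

Roots: F G
Mark F: refs=null, marked=F
Mark G: refs=G J, marked=F G
Mark J: refs=G D, marked=F G J
Mark D: refs=H, marked=D F G J
Mark H: refs=C, marked=D F G H J
Mark C: refs=A A J, marked=C D F G H J
Mark A: refs=J null, marked=A C D F G H J
Unmarked (collected): B E I

Answer: B E I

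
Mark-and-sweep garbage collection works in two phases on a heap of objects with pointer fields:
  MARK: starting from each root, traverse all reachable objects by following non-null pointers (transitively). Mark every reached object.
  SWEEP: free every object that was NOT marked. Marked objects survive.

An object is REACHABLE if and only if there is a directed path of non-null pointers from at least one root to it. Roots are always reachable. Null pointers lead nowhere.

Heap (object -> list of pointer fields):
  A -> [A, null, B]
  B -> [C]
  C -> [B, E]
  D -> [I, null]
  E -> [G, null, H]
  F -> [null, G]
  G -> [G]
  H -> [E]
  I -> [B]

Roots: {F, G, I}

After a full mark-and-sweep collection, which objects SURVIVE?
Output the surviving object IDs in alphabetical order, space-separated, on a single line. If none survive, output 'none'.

Answer: B C E F G H I

Derivation:
Roots: F G I
Mark F: refs=null G, marked=F
Mark G: refs=G, marked=F G
Mark I: refs=B, marked=F G I
Mark B: refs=C, marked=B F G I
Mark C: refs=B E, marked=B C F G I
Mark E: refs=G null H, marked=B C E F G I
Mark H: refs=E, marked=B C E F G H I
Unmarked (collected): A D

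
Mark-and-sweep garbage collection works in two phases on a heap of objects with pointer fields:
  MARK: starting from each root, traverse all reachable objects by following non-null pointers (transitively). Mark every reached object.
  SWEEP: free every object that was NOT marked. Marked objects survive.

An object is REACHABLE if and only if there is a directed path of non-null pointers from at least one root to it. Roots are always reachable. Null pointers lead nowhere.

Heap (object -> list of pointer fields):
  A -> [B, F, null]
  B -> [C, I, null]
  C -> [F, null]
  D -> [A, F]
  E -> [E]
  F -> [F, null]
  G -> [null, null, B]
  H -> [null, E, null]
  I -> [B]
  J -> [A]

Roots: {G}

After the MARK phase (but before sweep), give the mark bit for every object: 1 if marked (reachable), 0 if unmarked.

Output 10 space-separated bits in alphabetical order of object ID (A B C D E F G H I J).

Answer: 0 1 1 0 0 1 1 0 1 0

Derivation:
Roots: G
Mark G: refs=null null B, marked=G
Mark B: refs=C I null, marked=B G
Mark C: refs=F null, marked=B C G
Mark I: refs=B, marked=B C G I
Mark F: refs=F null, marked=B C F G I
Unmarked (collected): A D E H J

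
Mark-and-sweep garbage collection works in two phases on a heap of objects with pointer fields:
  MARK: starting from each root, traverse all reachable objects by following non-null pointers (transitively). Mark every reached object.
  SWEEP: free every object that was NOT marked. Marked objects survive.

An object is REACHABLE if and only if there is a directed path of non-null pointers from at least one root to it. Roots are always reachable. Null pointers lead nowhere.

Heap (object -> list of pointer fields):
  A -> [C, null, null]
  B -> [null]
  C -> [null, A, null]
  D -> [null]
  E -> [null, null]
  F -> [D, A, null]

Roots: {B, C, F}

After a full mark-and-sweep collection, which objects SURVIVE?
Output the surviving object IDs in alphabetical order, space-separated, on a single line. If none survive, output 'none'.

Roots: B C F
Mark B: refs=null, marked=B
Mark C: refs=null A null, marked=B C
Mark F: refs=D A null, marked=B C F
Mark A: refs=C null null, marked=A B C F
Mark D: refs=null, marked=A B C D F
Unmarked (collected): E

Answer: A B C D F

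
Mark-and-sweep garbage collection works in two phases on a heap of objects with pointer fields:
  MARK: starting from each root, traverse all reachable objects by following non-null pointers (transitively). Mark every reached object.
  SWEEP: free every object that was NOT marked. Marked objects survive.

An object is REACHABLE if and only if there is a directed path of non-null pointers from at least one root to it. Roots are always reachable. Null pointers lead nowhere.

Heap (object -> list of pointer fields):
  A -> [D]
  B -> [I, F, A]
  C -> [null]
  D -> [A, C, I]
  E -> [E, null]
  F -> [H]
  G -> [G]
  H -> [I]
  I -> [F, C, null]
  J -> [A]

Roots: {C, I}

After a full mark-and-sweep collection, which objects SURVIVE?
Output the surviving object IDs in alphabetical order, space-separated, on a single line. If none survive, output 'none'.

Roots: C I
Mark C: refs=null, marked=C
Mark I: refs=F C null, marked=C I
Mark F: refs=H, marked=C F I
Mark H: refs=I, marked=C F H I
Unmarked (collected): A B D E G J

Answer: C F H I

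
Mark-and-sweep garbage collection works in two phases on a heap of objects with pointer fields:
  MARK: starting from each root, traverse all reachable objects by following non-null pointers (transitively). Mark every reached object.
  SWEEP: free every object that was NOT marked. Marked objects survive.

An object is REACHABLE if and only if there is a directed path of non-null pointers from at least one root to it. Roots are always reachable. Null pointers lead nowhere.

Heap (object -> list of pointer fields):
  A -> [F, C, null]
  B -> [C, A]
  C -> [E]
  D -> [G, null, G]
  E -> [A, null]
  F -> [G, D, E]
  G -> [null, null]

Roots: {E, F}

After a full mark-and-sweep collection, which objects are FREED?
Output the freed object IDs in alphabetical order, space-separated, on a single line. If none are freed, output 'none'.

Roots: E F
Mark E: refs=A null, marked=E
Mark F: refs=G D E, marked=E F
Mark A: refs=F C null, marked=A E F
Mark G: refs=null null, marked=A E F G
Mark D: refs=G null G, marked=A D E F G
Mark C: refs=E, marked=A C D E F G
Unmarked (collected): B

Answer: B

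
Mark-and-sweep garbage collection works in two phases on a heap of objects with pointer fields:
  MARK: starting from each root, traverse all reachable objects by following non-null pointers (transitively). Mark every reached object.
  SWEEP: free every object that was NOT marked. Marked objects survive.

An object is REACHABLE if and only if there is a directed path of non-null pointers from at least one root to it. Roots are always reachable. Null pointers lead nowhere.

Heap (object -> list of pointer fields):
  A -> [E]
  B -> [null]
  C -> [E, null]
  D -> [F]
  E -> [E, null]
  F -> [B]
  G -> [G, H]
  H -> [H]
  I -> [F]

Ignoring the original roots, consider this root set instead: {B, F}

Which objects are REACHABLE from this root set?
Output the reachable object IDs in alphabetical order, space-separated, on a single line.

Roots: B F
Mark B: refs=null, marked=B
Mark F: refs=B, marked=B F
Unmarked (collected): A C D E G H I

Answer: B F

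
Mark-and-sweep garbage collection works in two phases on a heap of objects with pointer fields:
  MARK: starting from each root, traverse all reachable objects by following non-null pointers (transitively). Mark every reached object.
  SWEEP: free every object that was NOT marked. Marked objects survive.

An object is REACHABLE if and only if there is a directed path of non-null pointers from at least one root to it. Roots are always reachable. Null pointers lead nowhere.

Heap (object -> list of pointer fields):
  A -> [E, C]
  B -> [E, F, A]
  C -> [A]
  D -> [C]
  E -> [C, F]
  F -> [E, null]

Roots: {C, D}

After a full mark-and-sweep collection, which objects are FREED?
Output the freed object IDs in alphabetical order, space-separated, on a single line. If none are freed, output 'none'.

Answer: B

Derivation:
Roots: C D
Mark C: refs=A, marked=C
Mark D: refs=C, marked=C D
Mark A: refs=E C, marked=A C D
Mark E: refs=C F, marked=A C D E
Mark F: refs=E null, marked=A C D E F
Unmarked (collected): B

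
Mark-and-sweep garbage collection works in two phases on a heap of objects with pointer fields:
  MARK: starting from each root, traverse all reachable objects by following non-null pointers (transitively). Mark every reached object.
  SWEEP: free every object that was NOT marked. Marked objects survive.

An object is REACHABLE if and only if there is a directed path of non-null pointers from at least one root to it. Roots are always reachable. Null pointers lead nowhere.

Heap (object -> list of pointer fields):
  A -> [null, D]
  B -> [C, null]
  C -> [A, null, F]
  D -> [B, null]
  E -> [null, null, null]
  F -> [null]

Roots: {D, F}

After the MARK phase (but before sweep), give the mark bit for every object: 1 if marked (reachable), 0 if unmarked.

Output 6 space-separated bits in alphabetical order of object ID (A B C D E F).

Roots: D F
Mark D: refs=B null, marked=D
Mark F: refs=null, marked=D F
Mark B: refs=C null, marked=B D F
Mark C: refs=A null F, marked=B C D F
Mark A: refs=null D, marked=A B C D F
Unmarked (collected): E

Answer: 1 1 1 1 0 1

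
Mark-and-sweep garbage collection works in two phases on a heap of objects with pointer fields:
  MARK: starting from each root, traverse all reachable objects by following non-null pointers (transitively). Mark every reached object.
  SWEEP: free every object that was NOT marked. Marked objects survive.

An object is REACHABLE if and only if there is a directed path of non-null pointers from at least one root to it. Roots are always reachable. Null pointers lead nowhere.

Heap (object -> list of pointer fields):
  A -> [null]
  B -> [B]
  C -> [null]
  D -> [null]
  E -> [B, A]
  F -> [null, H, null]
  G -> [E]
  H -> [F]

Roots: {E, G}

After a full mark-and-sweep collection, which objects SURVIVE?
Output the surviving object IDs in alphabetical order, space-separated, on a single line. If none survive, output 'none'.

Answer: A B E G

Derivation:
Roots: E G
Mark E: refs=B A, marked=E
Mark G: refs=E, marked=E G
Mark B: refs=B, marked=B E G
Mark A: refs=null, marked=A B E G
Unmarked (collected): C D F H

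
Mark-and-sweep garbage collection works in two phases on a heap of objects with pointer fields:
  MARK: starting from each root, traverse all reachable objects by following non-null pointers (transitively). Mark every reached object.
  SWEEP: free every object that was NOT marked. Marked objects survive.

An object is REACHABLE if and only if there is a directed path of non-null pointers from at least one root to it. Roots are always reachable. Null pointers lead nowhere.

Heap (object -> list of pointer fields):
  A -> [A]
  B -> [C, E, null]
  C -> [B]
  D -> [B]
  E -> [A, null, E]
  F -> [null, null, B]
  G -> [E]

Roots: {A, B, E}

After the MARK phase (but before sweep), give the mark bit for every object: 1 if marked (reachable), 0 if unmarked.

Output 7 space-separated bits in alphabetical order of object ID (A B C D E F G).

Answer: 1 1 1 0 1 0 0

Derivation:
Roots: A B E
Mark A: refs=A, marked=A
Mark B: refs=C E null, marked=A B
Mark E: refs=A null E, marked=A B E
Mark C: refs=B, marked=A B C E
Unmarked (collected): D F G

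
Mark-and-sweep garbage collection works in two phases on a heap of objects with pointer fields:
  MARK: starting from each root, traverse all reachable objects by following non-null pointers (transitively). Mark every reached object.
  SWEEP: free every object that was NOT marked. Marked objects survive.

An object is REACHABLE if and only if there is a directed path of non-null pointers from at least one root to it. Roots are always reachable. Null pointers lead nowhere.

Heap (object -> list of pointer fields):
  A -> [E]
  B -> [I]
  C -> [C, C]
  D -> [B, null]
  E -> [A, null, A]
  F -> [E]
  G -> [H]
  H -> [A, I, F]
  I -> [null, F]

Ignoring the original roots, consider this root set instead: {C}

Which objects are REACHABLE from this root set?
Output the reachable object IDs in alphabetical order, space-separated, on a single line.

Answer: C

Derivation:
Roots: C
Mark C: refs=C C, marked=C
Unmarked (collected): A B D E F G H I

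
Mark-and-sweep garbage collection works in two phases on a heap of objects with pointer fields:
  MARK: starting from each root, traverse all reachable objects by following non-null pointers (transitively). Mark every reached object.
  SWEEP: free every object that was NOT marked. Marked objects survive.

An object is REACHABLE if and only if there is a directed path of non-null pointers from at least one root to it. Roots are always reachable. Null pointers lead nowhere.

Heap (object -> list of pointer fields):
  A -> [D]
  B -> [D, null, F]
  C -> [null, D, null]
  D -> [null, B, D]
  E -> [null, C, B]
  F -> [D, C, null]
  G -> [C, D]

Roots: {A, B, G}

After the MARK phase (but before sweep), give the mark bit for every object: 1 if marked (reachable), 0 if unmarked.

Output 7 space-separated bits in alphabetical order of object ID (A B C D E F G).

Answer: 1 1 1 1 0 1 1

Derivation:
Roots: A B G
Mark A: refs=D, marked=A
Mark B: refs=D null F, marked=A B
Mark G: refs=C D, marked=A B G
Mark D: refs=null B D, marked=A B D G
Mark F: refs=D C null, marked=A B D F G
Mark C: refs=null D null, marked=A B C D F G
Unmarked (collected): E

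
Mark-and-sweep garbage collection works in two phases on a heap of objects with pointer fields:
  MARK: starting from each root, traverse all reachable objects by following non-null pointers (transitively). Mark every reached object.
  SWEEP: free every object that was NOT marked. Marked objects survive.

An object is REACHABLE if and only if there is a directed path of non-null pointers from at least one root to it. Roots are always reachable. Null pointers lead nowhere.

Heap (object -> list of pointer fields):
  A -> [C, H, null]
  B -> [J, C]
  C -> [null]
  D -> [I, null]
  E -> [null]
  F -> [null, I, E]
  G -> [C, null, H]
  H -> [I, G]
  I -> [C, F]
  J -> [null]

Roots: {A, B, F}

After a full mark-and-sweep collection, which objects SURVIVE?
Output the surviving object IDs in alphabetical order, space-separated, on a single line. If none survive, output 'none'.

Answer: A B C E F G H I J

Derivation:
Roots: A B F
Mark A: refs=C H null, marked=A
Mark B: refs=J C, marked=A B
Mark F: refs=null I E, marked=A B F
Mark C: refs=null, marked=A B C F
Mark H: refs=I G, marked=A B C F H
Mark J: refs=null, marked=A B C F H J
Mark I: refs=C F, marked=A B C F H I J
Mark E: refs=null, marked=A B C E F H I J
Mark G: refs=C null H, marked=A B C E F G H I J
Unmarked (collected): D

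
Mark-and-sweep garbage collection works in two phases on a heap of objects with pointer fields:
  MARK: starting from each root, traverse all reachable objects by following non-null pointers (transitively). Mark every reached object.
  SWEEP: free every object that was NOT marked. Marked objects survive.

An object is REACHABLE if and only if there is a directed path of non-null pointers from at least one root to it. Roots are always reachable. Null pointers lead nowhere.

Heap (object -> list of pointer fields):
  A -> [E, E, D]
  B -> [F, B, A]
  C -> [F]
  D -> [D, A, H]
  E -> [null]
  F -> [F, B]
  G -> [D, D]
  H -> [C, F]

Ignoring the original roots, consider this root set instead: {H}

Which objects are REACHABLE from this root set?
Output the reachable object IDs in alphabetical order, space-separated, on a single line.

Answer: A B C D E F H

Derivation:
Roots: H
Mark H: refs=C F, marked=H
Mark C: refs=F, marked=C H
Mark F: refs=F B, marked=C F H
Mark B: refs=F B A, marked=B C F H
Mark A: refs=E E D, marked=A B C F H
Mark E: refs=null, marked=A B C E F H
Mark D: refs=D A H, marked=A B C D E F H
Unmarked (collected): G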